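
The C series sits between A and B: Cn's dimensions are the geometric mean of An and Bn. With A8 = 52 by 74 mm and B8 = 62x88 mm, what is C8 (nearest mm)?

57 × 81 mm

Short side: √(52 · 62) = √3224 ≈ 56.8 → 57 mm
Long side: √(74 · 88) = √6512 ≈ 80.7 → 81 mm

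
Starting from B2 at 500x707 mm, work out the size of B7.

88 × 125 mm

B3: ⌊707/2⌋ × 500 = 353 × 500 mm
B4: ⌊500/2⌋ × 353 = 250 × 353 mm
B5: ⌊353/2⌋ × 250 = 176 × 250 mm
B6: ⌊250/2⌋ × 176 = 125 × 176 mm
B7: ⌊176/2⌋ × 125 = 88 × 125 mm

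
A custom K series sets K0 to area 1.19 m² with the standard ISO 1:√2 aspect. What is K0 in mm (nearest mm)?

917 × 1297 mm

Let the short side be w mm. Then w · w√2 = 1.19 m² = 1,190,000 mm².
w² = 1,190,000/√2, so w ≈ 917.3 mm; long side = w√2 ≈ 1297.3 mm.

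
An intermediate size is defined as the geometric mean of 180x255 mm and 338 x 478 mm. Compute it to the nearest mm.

247 × 349 mm

Short side: √(180 · 338) = √60840 ≈ 246.7 → 247 mm
Long side: √(255 · 478) = √121890 ≈ 349.1 → 349 mm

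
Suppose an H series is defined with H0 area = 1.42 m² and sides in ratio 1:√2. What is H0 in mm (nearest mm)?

Let the short side be w mm. Then w · w√2 = 1.42 m² = 1,420,000 mm².
w² = 1,420,000/√2, so w ≈ 1002.0 mm; long side = w√2 ≈ 1417.1 mm.

1002 × 1417 mm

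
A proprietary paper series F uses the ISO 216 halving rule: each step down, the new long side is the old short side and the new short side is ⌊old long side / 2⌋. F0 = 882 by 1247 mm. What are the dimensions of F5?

F1: ⌊1247/2⌋ × 882 = 623 × 882 mm
F2: ⌊882/2⌋ × 623 = 441 × 623 mm
F3: ⌊623/2⌋ × 441 = 311 × 441 mm
F4: ⌊441/2⌋ × 311 = 220 × 311 mm
F5: ⌊311/2⌋ × 220 = 155 × 220 mm

155 × 220 mm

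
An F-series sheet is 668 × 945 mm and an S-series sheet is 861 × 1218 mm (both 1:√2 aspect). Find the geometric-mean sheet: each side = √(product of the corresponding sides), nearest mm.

Short side: √(668 · 861) = √575148 ≈ 758.4 → 758 mm
Long side: √(945 · 1218) = √1151010 ≈ 1072.9 → 1073 mm

758 × 1073 mm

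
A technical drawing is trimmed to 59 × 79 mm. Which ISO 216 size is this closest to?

C8 (57 × 81 mm)

Aspect ratio 79/59 ≈ 1.339 (ISO target is √2 ≈ 1.414).
In the C-series (envelope sizes, between A and B): C8 = 57 × 81 mm.
Off by 4 mm total — nearest standard size.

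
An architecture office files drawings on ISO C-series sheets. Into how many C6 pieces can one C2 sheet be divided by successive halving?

16

C2 = 458 × 648 mm; C6 = 114 × 162 mm.
Each halving step doubles the count; 4 steps from C2 to C6.
2^4 = 16.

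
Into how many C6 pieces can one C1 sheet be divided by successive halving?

C1 = 648 × 917 mm; C6 = 114 × 162 mm.
Each halving step doubles the count; 5 steps from C1 to C6.
2^5 = 32.

32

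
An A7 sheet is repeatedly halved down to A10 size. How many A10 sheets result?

8

Each ISO step halves the sheet: 1 × A7 → 2 × A8 → 4 × A9 → 8 × A10
From A7 to A10 is 3 halving steps: 2^3 = 8.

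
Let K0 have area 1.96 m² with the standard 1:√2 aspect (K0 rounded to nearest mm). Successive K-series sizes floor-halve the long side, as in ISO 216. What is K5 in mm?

208 × 294 mm

Let K0's short side be w mm. w · w√2 = 1.96 m² = 1,960,000 mm², so w ≈ 1177.3 mm and w√2 ≈ 1664.9 mm → K0 = 1177 × 1665 mm.
K1: ⌊1665/2⌋ × 1177 = 832 × 1177 mm
K2: ⌊1177/2⌋ × 832 = 588 × 832 mm
K3: ⌊832/2⌋ × 588 = 416 × 588 mm
K4: ⌊588/2⌋ × 416 = 294 × 416 mm
K5: ⌊416/2⌋ × 294 = 208 × 294 mm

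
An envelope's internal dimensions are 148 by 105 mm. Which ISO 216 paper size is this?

Aspect ratio 148/105 ≈ 1.410 — close to the ISO √2 ≈ 1.414.
In the A-series (A0 area = 1 m²): A6 = 105 × 148 mm.

A6 (105 × 148 mm)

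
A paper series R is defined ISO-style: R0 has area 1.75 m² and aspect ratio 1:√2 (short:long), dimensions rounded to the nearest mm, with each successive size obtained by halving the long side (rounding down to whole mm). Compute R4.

278 × 393 mm

Let R0's short side be w mm. w · w√2 = 1.75 m² = 1,750,000 mm², so w ≈ 1112.4 mm and w√2 ≈ 1573.2 mm → R0 = 1112 × 1573 mm.
R1: ⌊1573/2⌋ × 1112 = 786 × 1112 mm
R2: ⌊1112/2⌋ × 786 = 556 × 786 mm
R3: ⌊786/2⌋ × 556 = 393 × 556 mm
R4: ⌊556/2⌋ × 393 = 278 × 393 mm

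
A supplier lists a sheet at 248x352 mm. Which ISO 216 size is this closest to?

Aspect ratio 352/248 ≈ 1.419 — close to the ISO √2 ≈ 1.414.
In the B-series (B0 = 1000 × 1414 mm): B4 = 250 × 353 mm.
Off by 3 mm total — nearest standard size.

B4 (250 × 353 mm)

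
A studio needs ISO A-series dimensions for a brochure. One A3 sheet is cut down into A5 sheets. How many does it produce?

Each ISO step halves the sheet: 1 × A3 → 2 × A4 → 4 × A5
From A3 to A5 is 2 halving steps: 2^2 = 4.

4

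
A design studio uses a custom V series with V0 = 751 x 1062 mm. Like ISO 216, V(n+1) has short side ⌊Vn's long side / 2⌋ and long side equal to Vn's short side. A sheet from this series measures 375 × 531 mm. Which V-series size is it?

V0: 751 × 1062 mm
V1: 531 × 751 mm
V2: 375 × 531 mm
V3: 265 × 375 mm
→ matches V2.

V2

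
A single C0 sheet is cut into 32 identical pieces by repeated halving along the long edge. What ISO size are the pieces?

32 = 2^5, so 5 halving steps.
C0 → C1 → … → C5 after 5 steps.

C5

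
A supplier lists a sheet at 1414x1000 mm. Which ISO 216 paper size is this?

Aspect ratio 1414/1000 ≈ 1.414 — close to the ISO √2 ≈ 1.414.
In the B-series (B0 = 1000 × 1414 mm): B0 = 1000 × 1414 mm.

B0 (1000 × 1414 mm)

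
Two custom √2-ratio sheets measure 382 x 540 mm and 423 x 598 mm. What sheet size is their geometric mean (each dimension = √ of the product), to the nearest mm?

402 × 568 mm

Short side: √(382 · 423) = √161586 ≈ 402.0 → 402 mm
Long side: √(540 · 598) = √322920 ≈ 568.3 → 568 mm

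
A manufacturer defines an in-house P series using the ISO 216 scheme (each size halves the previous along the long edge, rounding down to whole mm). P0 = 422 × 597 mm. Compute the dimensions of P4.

105 × 149 mm

P1: ⌊597/2⌋ × 422 = 298 × 422 mm
P2: ⌊422/2⌋ × 298 = 211 × 298 mm
P3: ⌊298/2⌋ × 211 = 149 × 211 mm
P4: ⌊211/2⌋ × 149 = 105 × 149 mm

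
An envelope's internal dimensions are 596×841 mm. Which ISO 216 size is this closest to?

A1 (594 × 841 mm)

Aspect ratio 841/596 ≈ 1.411 — close to the ISO √2 ≈ 1.414.
In the A-series (A0 area = 1 m²): A1 = 594 × 841 mm.
Off by 2 mm total — nearest standard size.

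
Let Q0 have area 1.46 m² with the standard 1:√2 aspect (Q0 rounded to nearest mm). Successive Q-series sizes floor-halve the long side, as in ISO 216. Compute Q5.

179 × 254 mm

Let Q0's short side be w mm. w · w√2 = 1.46 m² = 1,460,000 mm², so w ≈ 1016.1 mm and w√2 ≈ 1436.9 mm → Q0 = 1016 × 1437 mm.
Q1: ⌊1437/2⌋ × 1016 = 718 × 1016 mm
Q2: ⌊1016/2⌋ × 718 = 508 × 718 mm
Q3: ⌊718/2⌋ × 508 = 359 × 508 mm
Q4: ⌊508/2⌋ × 359 = 254 × 359 mm
Q5: ⌊359/2⌋ × 254 = 179 × 254 mm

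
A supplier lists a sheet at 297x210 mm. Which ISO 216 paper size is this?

A4 (210 × 297 mm)

Aspect ratio 297/210 ≈ 1.414 — close to the ISO √2 ≈ 1.414.
In the A-series (A0 area = 1 m²): A4 = 210 × 297 mm.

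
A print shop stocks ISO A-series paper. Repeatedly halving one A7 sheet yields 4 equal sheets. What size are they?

4 = 2^2, so 2 halving steps.
A7 → A8 → … → A9 after 2 steps.

A9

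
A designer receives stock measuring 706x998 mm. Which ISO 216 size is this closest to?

Aspect ratio 998/706 ≈ 1.414 — close to the ISO √2 ≈ 1.414.
In the B-series (B0 = 1000 × 1414 mm): B1 = 707 × 1000 mm.
Off by 3 mm total — nearest standard size.

B1 (707 × 1000 mm)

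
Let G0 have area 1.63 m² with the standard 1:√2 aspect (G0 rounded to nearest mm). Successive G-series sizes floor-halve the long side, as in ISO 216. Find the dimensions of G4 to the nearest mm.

Let G0's short side be w mm. w · w√2 = 1.63 m² = 1,630,000 mm², so w ≈ 1073.6 mm and w√2 ≈ 1518.3 mm → G0 = 1074 × 1518 mm.
G1: ⌊1518/2⌋ × 1074 = 759 × 1074 mm
G2: ⌊1074/2⌋ × 759 = 537 × 759 mm
G3: ⌊759/2⌋ × 537 = 379 × 537 mm
G4: ⌊537/2⌋ × 379 = 268 × 379 mm

268 × 379 mm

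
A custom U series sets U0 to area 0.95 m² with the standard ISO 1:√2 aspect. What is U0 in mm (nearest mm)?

820 × 1159 mm

Let the short side be w mm. Then w · w√2 = 0.95 m² = 950,000 mm².
w² = 950,000/√2, so w ≈ 819.6 mm; long side = w√2 ≈ 1159.1 mm.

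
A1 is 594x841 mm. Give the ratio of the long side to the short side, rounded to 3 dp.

841 / 594 = 1.416
ISO 216 targets √2 ≈ 1.414; the +0.002 deviation is from mm rounding.

1.416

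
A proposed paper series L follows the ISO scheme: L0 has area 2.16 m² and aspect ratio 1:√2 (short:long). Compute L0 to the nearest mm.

Let the short side be w mm. Then w · w√2 = 2.16 m² = 2,160,000 mm².
w² = 2,160,000/√2, so w ≈ 1235.9 mm; long side = w√2 ≈ 1747.8 mm.

1236 × 1748 mm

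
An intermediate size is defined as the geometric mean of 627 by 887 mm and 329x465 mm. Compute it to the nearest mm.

454 × 642 mm

Short side: √(627 · 329) = √206283 ≈ 454.2 → 454 mm
Long side: √(887 · 465) = √412455 ≈ 642.2 → 642 mm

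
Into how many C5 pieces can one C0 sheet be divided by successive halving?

Each ISO step halves the sheet: 1 × C0 → 2 × C1 → 4 × C2 → 8 × C3 → …
From C0 to C5 is 5 halving steps: 2^5 = 32.

32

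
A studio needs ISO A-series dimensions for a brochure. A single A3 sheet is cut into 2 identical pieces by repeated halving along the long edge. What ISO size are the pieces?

A4

2 = 2^1, so 1 halving step.
A3 → A4 → … → A4 after 1 step.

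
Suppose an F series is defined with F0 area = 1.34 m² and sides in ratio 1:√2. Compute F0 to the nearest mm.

973 × 1377 mm

Let the short side be w mm. Then w · w√2 = 1.34 m² = 1,340,000 mm².
w² = 1,340,000/√2, so w ≈ 973.4 mm; long side = w√2 ≈ 1376.6 mm.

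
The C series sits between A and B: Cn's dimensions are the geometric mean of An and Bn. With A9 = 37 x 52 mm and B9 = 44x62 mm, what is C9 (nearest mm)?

Short side: √(37 · 44) = √1628 ≈ 40.3 → 40 mm
Long side: √(52 · 62) = √3224 ≈ 56.8 → 57 mm

40 × 57 mm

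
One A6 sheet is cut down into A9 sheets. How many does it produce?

8

Each ISO step halves the sheet: 1 × A6 → 2 × A7 → 4 × A8 → 8 × A9
From A6 to A9 is 3 halving steps: 2^3 = 8.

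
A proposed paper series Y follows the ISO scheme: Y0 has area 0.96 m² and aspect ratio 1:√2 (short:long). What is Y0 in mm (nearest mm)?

Let the short side be w mm. Then w · w√2 = 0.96 m² = 960,000 mm².
w² = 960,000/√2, so w ≈ 823.9 mm; long side = w√2 ≈ 1165.2 mm.

824 × 1165 mm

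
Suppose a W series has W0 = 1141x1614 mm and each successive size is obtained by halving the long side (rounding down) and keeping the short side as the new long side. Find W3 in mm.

W1: ⌊1614/2⌋ × 1141 = 807 × 1141 mm
W2: ⌊1141/2⌋ × 807 = 570 × 807 mm
W3: ⌊807/2⌋ × 570 = 403 × 570 mm

403 × 570 mm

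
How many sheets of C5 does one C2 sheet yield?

Each ISO step halves the sheet: 1 × C2 → 2 × C3 → 4 × C4 → 8 × C5
From C2 to C5 is 3 halving steps: 2^3 = 8.

8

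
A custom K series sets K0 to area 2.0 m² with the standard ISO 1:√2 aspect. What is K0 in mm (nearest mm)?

Let the short side be w mm. Then w · w√2 = 2.0 m² = 2,000,000 mm².
w² = 2,000,000/√2, so w ≈ 1189.2 mm; long side = w√2 ≈ 1681.8 mm.

1189 × 1682 mm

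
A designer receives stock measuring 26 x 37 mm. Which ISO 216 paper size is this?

A10 (26 × 37 mm)

Aspect ratio 37/26 ≈ 1.423 — close to the ISO √2 ≈ 1.414.
In the A-series (A0 area = 1 m²): A10 = 26 × 37 mm.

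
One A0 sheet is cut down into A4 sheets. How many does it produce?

16

Each ISO step halves the sheet: 1 × A0 → 2 × A1 → 4 × A2 → 8 × A3 → …
From A0 to A4 is 4 halving steps: 2^4 = 16.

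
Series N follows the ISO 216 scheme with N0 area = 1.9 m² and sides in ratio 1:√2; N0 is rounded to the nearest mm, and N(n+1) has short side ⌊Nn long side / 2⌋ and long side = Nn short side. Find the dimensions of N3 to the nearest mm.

409 × 579 mm

Let N0's short side be w mm. w · w√2 = 1.9 m² = 1,900,000 mm², so w ≈ 1159.1 mm and w√2 ≈ 1639.2 mm → N0 = 1159 × 1639 mm.
N1: ⌊1639/2⌋ × 1159 = 819 × 1159 mm
N2: ⌊1159/2⌋ × 819 = 579 × 819 mm
N3: ⌊819/2⌋ × 579 = 409 × 579 mm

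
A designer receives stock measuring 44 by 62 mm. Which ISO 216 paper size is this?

B9 (44 × 62 mm)

Aspect ratio 62/44 ≈ 1.409 — close to the ISO √2 ≈ 1.414.
In the B-series (B0 = 1000 × 1414 mm): B9 = 44 × 62 mm.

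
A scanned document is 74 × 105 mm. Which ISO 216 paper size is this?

Aspect ratio 105/74 ≈ 1.419 — close to the ISO √2 ≈ 1.414.
In the A-series (A0 area = 1 m²): A7 = 74 × 105 mm.

A7 (74 × 105 mm)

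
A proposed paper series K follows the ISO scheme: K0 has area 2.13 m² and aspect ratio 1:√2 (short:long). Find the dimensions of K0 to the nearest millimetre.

1227 × 1736 mm

Let the short side be w mm. Then w · w√2 = 2.13 m² = 2,130,000 mm².
w² = 2,130,000/√2, so w ≈ 1227.2 mm; long side = w√2 ≈ 1735.6 mm.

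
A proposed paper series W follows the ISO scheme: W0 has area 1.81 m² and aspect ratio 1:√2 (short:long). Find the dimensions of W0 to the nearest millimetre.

Let the short side be w mm. Then w · w√2 = 1.81 m² = 1,810,000 mm².
w² = 1,810,000/√2, so w ≈ 1131.3 mm; long side = w√2 ≈ 1599.9 mm.

1131 × 1600 mm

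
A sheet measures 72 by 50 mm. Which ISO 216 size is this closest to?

A8 (52 × 74 mm)

Aspect ratio 72/50 ≈ 1.440 (ISO target is √2 ≈ 1.414).
In the A-series (A0 area = 1 m²): A8 = 52 × 74 mm.
Off by 4 mm total — nearest standard size.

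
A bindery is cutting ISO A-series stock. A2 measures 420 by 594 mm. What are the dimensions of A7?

74 × 105 mm

A3: ⌊594/2⌋ × 420 = 297 × 420 mm
A4: ⌊420/2⌋ × 297 = 210 × 297 mm
A5: ⌊297/2⌋ × 210 = 148 × 210 mm
A6: ⌊210/2⌋ × 148 = 105 × 148 mm
A7: ⌊148/2⌋ × 105 = 74 × 105 mm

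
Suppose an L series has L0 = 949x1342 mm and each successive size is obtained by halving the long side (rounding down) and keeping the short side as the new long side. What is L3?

L1: ⌊1342/2⌋ × 949 = 671 × 949 mm
L2: ⌊949/2⌋ × 671 = 474 × 671 mm
L3: ⌊671/2⌋ × 474 = 335 × 474 mm

335 × 474 mm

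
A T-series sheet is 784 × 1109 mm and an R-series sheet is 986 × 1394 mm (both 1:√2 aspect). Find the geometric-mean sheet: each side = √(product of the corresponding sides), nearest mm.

879 × 1243 mm

Short side: √(784 · 986) = √773024 ≈ 879.2 → 879 mm
Long side: √(1109 · 1394) = √1545946 ≈ 1243.4 → 1243 mm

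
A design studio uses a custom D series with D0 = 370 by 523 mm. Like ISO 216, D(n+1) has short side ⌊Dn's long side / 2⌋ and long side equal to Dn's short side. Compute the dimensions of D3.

130 × 185 mm

D1 = 261 × 370 mm (from D0 by 1 halving).
D2: ⌊370/2⌋ × 261 = 185 × 261 mm
D3: ⌊261/2⌋ × 185 = 130 × 185 mm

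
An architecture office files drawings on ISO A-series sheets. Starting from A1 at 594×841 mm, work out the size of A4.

A2: ⌊841/2⌋ × 594 = 420 × 594 mm
A3: ⌊594/2⌋ × 420 = 297 × 420 mm
A4: ⌊420/2⌋ × 297 = 210 × 297 mm

210 × 297 mm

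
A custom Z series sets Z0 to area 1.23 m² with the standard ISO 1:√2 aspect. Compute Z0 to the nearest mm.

Let the short side be w mm. Then w · w√2 = 1.23 m² = 1,230,000 mm².
w² = 1,230,000/√2, so w ≈ 932.6 mm; long side = w√2 ≈ 1318.9 mm.

933 × 1319 mm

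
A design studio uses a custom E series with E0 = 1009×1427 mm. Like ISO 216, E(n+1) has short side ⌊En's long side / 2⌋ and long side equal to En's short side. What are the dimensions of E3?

E1: ⌊1427/2⌋ × 1009 = 713 × 1009 mm
E2: ⌊1009/2⌋ × 713 = 504 × 713 mm
E3: ⌊713/2⌋ × 504 = 356 × 504 mm

356 × 504 mm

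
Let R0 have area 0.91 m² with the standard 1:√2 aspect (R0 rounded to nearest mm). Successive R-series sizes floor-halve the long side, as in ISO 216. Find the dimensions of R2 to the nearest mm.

Let R0's short side be w mm. w · w√2 = 0.91 m² = 910,000 mm², so w ≈ 802.2 mm and w√2 ≈ 1134.4 mm → R0 = 802 × 1134 mm.
R1: ⌊1134/2⌋ × 802 = 567 × 802 mm
R2: ⌊802/2⌋ × 567 = 401 × 567 mm

401 × 567 mm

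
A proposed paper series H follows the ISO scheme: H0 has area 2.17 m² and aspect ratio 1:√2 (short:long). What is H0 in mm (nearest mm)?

Let the short side be w mm. Then w · w√2 = 2.17 m² = 2,170,000 mm².
w² = 2,170,000/√2, so w ≈ 1238.7 mm; long side = w√2 ≈ 1751.8 mm.

1239 × 1752 mm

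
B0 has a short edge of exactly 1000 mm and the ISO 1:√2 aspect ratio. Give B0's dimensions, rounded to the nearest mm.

Short side = 1000 mm; long side = 1000√2 ≈ 1414.2 mm.

1000 × 1414 mm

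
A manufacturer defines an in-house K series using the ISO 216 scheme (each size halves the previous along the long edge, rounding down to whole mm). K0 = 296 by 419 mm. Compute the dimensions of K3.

K1: ⌊419/2⌋ × 296 = 209 × 296 mm
K2: ⌊296/2⌋ × 209 = 148 × 209 mm
K3: ⌊209/2⌋ × 148 = 104 × 148 mm

104 × 148 mm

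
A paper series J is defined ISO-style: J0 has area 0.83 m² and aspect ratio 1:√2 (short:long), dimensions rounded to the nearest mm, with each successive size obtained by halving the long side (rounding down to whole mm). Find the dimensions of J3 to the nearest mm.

Let J0's short side be w mm. w · w√2 = 0.83 m² = 830,000 mm², so w ≈ 766.1 mm and w√2 ≈ 1083.4 mm → J0 = 766 × 1083 mm.
J1: ⌊1083/2⌋ × 766 = 541 × 766 mm
J2: ⌊766/2⌋ × 541 = 383 × 541 mm
J3: ⌊541/2⌋ × 383 = 270 × 383 mm

270 × 383 mm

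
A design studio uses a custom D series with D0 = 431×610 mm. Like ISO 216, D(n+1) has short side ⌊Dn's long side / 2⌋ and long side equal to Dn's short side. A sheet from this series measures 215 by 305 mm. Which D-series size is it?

D2

D0: 431 × 610 mm
D1: 305 × 431 mm
D2: 215 × 305 mm
D3: 152 × 215 mm
→ matches D2.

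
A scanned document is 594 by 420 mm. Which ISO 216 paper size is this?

A2 (420 × 594 mm)

Aspect ratio 594/420 ≈ 1.414 — close to the ISO √2 ≈ 1.414.
In the A-series (A0 area = 1 m²): A2 = 420 × 594 mm.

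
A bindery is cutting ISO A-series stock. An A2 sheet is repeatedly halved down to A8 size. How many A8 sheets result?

64

Each ISO step halves the sheet: 1 × A2 → 2 × A3 → 4 × A4 → 8 × A5 → …
From A2 to A8 is 6 halving steps: 2^6 = 64.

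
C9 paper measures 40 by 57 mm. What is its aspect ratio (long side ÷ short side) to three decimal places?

57 / 40 = 1.425
ISO 216 targets √2 ≈ 1.414; the +0.011 deviation is from mm rounding.

1.425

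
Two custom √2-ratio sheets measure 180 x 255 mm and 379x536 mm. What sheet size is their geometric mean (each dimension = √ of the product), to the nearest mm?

Short side: √(180 · 379) = √68220 ≈ 261.2 → 261 mm
Long side: √(255 · 536) = √136680 ≈ 369.7 → 370 mm

261 × 370 mm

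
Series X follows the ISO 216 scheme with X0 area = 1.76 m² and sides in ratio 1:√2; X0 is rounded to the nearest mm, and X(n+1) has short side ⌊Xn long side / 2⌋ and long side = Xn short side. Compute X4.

Let X0's short side be w mm. w · w√2 = 1.76 m² = 1,760,000 mm², so w ≈ 1115.6 mm and w√2 ≈ 1577.7 mm → X0 = 1116 × 1578 mm.
X1: ⌊1578/2⌋ × 1116 = 789 × 1116 mm
X2: ⌊1116/2⌋ × 789 = 558 × 789 mm
X3: ⌊789/2⌋ × 558 = 394 × 558 mm
X4: ⌊558/2⌋ × 394 = 279 × 394 mm

279 × 394 mm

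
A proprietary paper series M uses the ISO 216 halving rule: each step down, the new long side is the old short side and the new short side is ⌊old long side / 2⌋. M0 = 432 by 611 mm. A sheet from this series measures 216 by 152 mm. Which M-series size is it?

M0: 432 × 611 mm
M1: 305 × 432 mm
M2: 216 × 305 mm
M3: 152 × 216 mm
M4: 108 × 152 mm
→ matches M3.

M3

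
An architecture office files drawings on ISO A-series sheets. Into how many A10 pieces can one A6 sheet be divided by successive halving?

Each ISO step halves the sheet: 1 × A6 → 2 × A7 → 4 × A8 → 8 × A9 → …
From A6 to A10 is 4 halving steps: 2^4 = 16.

16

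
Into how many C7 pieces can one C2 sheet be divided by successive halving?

32

C2 = 458 × 648 mm; C7 = 81 × 114 mm.
Each halving step doubles the count; 5 steps from C2 to C7.
2^5 = 32.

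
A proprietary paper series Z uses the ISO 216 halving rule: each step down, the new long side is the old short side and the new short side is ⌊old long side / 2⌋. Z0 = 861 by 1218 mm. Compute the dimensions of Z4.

215 × 304 mm

Z1: ⌊1218/2⌋ × 861 = 609 × 861 mm
Z2: ⌊861/2⌋ × 609 = 430 × 609 mm
Z3: ⌊609/2⌋ × 430 = 304 × 430 mm
Z4: ⌊430/2⌋ × 304 = 215 × 304 mm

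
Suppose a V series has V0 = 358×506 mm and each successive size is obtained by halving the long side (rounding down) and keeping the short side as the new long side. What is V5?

V1: ⌊506/2⌋ × 358 = 253 × 358 mm
V2: ⌊358/2⌋ × 253 = 179 × 253 mm
V3: ⌊253/2⌋ × 179 = 126 × 179 mm
V4: ⌊179/2⌋ × 126 = 89 × 126 mm
V5: ⌊126/2⌋ × 89 = 63 × 89 mm

63 × 89 mm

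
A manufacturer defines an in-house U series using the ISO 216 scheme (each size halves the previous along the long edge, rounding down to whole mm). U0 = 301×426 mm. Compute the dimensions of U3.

U1: ⌊426/2⌋ × 301 = 213 × 301 mm
U2: ⌊301/2⌋ × 213 = 150 × 213 mm
U3: ⌊213/2⌋ × 150 = 106 × 150 mm

106 × 150 mm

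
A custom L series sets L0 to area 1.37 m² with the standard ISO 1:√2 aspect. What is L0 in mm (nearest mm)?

Let the short side be w mm. Then w · w√2 = 1.37 m² = 1,370,000 mm².
w² = 1,370,000/√2, so w ≈ 984.2 mm; long side = w√2 ≈ 1391.9 mm.

984 × 1392 mm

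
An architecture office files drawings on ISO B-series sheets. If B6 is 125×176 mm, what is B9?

44 × 62 mm

B7: ⌊176/2⌋ × 125 = 88 × 125 mm
B8: ⌊125/2⌋ × 88 = 62 × 88 mm
B9: ⌊88/2⌋ × 62 = 44 × 62 mm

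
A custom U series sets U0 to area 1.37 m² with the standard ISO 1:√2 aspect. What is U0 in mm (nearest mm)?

984 × 1392 mm

Let the short side be w mm. Then w · w√2 = 1.37 m² = 1,370,000 mm².
w² = 1,370,000/√2, so w ≈ 984.2 mm; long side = w√2 ≈ 1391.9 mm.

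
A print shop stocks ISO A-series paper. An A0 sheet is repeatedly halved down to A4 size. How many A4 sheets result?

Each ISO step halves the sheet: 1 × A0 → 2 × A1 → 4 × A2 → 8 × A3 → …
From A0 to A4 is 4 halving steps: 2^4 = 16.

16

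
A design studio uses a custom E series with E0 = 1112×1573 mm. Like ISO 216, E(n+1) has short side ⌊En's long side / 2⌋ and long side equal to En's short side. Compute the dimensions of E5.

196 × 278 mm

E1: ⌊1573/2⌋ × 1112 = 786 × 1112 mm
E2: ⌊1112/2⌋ × 786 = 556 × 786 mm
E3: ⌊786/2⌋ × 556 = 393 × 556 mm
E4: ⌊556/2⌋ × 393 = 278 × 393 mm
E5: ⌊393/2⌋ × 278 = 196 × 278 mm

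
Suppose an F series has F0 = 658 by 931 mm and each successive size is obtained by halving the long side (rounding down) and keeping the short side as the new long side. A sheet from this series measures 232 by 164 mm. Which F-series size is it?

F0: 658 × 931 mm
F1: 465 × 658 mm
F2: 329 × 465 mm
F3: 232 × 329 mm
F4: 164 × 232 mm
F5: 116 × 164 mm
→ matches F4.

F4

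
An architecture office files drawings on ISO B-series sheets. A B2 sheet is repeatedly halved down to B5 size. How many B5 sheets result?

Each ISO step halves the sheet: 1 × B2 → 2 × B3 → 4 × B4 → 8 × B5
From B2 to B5 is 3 halving steps: 2^3 = 8.

8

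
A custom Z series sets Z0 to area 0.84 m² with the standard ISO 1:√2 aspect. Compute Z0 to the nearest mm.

Let the short side be w mm. Then w · w√2 = 0.84 m² = 840,000 mm².
w² = 840,000/√2, so w ≈ 770.7 mm; long side = w√2 ≈ 1089.9 mm.

771 × 1090 mm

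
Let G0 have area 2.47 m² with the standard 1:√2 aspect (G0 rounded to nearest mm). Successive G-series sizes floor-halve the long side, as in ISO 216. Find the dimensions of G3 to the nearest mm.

Let G0's short side be w mm. w · w√2 = 2.47 m² = 2,470,000 mm², so w ≈ 1321.6 mm and w√2 ≈ 1869.0 mm → G0 = 1322 × 1869 mm.
G1: ⌊1869/2⌋ × 1322 = 934 × 1322 mm
G2: ⌊1322/2⌋ × 934 = 661 × 934 mm
G3: ⌊934/2⌋ × 661 = 467 × 661 mm

467 × 661 mm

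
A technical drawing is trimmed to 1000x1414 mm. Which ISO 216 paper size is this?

B0 (1000 × 1414 mm)

Aspect ratio 1414/1000 ≈ 1.414 — close to the ISO √2 ≈ 1.414.
In the B-series (B0 = 1000 × 1414 mm): B0 = 1000 × 1414 mm.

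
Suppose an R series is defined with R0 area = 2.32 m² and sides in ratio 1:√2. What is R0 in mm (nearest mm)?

Let the short side be w mm. Then w · w√2 = 2.32 m² = 2,320,000 mm².
w² = 2,320,000/√2, so w ≈ 1280.8 mm; long side = w√2 ≈ 1811.3 mm.

1281 × 1811 mm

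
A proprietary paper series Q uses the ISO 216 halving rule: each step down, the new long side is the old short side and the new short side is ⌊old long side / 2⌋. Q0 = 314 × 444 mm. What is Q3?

Q1: ⌊444/2⌋ × 314 = 222 × 314 mm
Q2: ⌊314/2⌋ × 222 = 157 × 222 mm
Q3: ⌊222/2⌋ × 157 = 111 × 157 mm

111 × 157 mm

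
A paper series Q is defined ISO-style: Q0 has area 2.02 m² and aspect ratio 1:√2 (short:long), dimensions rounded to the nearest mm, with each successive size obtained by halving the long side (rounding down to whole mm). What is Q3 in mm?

422 × 597 mm

Let Q0's short side be w mm. w · w√2 = 2.02 m² = 2,020,000 mm², so w ≈ 1195.1 mm and w√2 ≈ 1690.2 mm → Q0 = 1195 × 1690 mm.
Q1: ⌊1690/2⌋ × 1195 = 845 × 1195 mm
Q2: ⌊1195/2⌋ × 845 = 597 × 845 mm
Q3: ⌊845/2⌋ × 597 = 422 × 597 mm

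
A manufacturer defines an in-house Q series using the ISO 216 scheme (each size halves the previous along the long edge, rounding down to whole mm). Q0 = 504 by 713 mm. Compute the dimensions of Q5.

Q1: ⌊713/2⌋ × 504 = 356 × 504 mm
Q2: ⌊504/2⌋ × 356 = 252 × 356 mm
Q3: ⌊356/2⌋ × 252 = 178 × 252 mm
Q4: ⌊252/2⌋ × 178 = 126 × 178 mm
Q5: ⌊178/2⌋ × 126 = 89 × 126 mm

89 × 126 mm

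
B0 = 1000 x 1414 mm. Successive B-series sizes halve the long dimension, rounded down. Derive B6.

125 × 176 mm

B1: ⌊1414/2⌋ × 1000 = 707 × 1000 mm
B2: ⌊1000/2⌋ × 707 = 500 × 707 mm
B3: ⌊707/2⌋ × 500 = 353 × 500 mm
B4: ⌊500/2⌋ × 353 = 250 × 353 mm
B5: ⌊353/2⌋ × 250 = 176 × 250 mm
B6: ⌊250/2⌋ × 176 = 125 × 176 mm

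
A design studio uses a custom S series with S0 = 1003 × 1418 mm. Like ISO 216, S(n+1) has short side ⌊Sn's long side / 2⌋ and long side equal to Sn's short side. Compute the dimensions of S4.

250 × 354 mm

S1: ⌊1418/2⌋ × 1003 = 709 × 1003 mm
S2: ⌊1003/2⌋ × 709 = 501 × 709 mm
S3: ⌊709/2⌋ × 501 = 354 × 501 mm
S4: ⌊501/2⌋ × 354 = 250 × 354 mm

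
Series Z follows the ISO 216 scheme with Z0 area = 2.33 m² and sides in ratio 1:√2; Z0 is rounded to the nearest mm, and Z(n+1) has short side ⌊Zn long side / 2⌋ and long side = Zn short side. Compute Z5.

226 × 321 mm

Let Z0's short side be w mm. w · w√2 = 2.33 m² = 2,330,000 mm², so w ≈ 1283.6 mm and w√2 ≈ 1815.2 mm → Z0 = 1284 × 1815 mm.
Z1: ⌊1815/2⌋ × 1284 = 907 × 1284 mm
Z2: ⌊1284/2⌋ × 907 = 642 × 907 mm
Z3: ⌊907/2⌋ × 642 = 453 × 642 mm
Z4: ⌊642/2⌋ × 453 = 321 × 453 mm
Z5: ⌊453/2⌋ × 321 = 226 × 321 mm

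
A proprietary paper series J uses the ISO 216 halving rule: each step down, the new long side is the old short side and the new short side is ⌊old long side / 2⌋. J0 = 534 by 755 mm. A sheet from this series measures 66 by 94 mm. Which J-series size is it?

J0: 534 × 755 mm
J1: 377 × 534 mm
J2: 267 × 377 mm
J3: 188 × 267 mm
J4: 133 × 188 mm
J5: 94 × 133 mm
J6: 66 × 94 mm
J7: 47 × 66 mm
→ matches J6.

J6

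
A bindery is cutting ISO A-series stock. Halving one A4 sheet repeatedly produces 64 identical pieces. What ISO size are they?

A10

64 = 2^6, so 6 halving steps.
A4 → A5 → … → A10 after 6 steps.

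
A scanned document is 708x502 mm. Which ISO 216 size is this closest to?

B2 (500 × 707 mm)

Aspect ratio 708/502 ≈ 1.410 — close to the ISO √2 ≈ 1.414.
In the B-series (B0 = 1000 × 1414 mm): B2 = 500 × 707 mm.
Off by 3 mm total — nearest standard size.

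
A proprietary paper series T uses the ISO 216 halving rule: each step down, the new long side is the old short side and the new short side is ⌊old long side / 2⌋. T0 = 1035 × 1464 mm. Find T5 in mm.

183 × 258 mm

T1: ⌊1464/2⌋ × 1035 = 732 × 1035 mm
T2: ⌊1035/2⌋ × 732 = 517 × 732 mm
T3: ⌊732/2⌋ × 517 = 366 × 517 mm
T4: ⌊517/2⌋ × 366 = 258 × 366 mm
T5: ⌊366/2⌋ × 258 = 183 × 258 mm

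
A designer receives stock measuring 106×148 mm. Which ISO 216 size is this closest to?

Aspect ratio 148/106 ≈ 1.396 (ISO target is √2 ≈ 1.414).
In the A-series (A0 area = 1 m²): A6 = 105 × 148 mm.
Off by 1 mm total — nearest standard size.

A6 (105 × 148 mm)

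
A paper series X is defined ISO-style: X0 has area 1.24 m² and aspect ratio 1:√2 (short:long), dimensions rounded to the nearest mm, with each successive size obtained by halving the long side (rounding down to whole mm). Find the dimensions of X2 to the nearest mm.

468 × 662 mm

Let X0's short side be w mm. w · w√2 = 1.24 m² = 1,240,000 mm², so w ≈ 936.4 mm and w√2 ≈ 1324.2 mm → X0 = 936 × 1324 mm.
X1: ⌊1324/2⌋ × 936 = 662 × 936 mm
X2: ⌊936/2⌋ × 662 = 468 × 662 mm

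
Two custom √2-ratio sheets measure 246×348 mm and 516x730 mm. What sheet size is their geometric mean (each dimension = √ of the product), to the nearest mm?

Short side: √(246 · 516) = √126936 ≈ 356.3 → 356 mm
Long side: √(348 · 730) = √254040 ≈ 504.0 → 504 mm

356 × 504 mm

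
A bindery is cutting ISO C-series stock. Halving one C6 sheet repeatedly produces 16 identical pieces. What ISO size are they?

16 = 2^4, so 4 halving steps.
C6 → C7 → … → C10 after 4 steps.

C10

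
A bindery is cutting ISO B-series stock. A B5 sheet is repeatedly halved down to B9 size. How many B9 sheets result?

16

Each ISO step halves the sheet: 1 × B5 → 2 × B6 → 4 × B7 → 8 × B8 → …
From B5 to B9 is 4 halving steps: 2^4 = 16.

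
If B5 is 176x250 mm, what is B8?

B6: ⌊250/2⌋ × 176 = 125 × 176 mm
B7: ⌊176/2⌋ × 125 = 88 × 125 mm
B8: ⌊125/2⌋ × 88 = 62 × 88 mm

62 × 88 mm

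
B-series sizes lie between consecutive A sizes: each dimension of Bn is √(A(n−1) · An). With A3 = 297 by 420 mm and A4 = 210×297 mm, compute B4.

250 × 353 mm

Short side: √(297 · 210) = √62370 ≈ 249.7 → 250 mm
Long side: √(420 · 297) = √124740 ≈ 353.2 → 353 mm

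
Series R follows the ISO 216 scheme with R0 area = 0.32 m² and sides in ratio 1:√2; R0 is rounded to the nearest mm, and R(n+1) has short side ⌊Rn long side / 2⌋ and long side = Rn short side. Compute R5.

84 × 119 mm

Let R0's short side be w mm. w · w√2 = 0.32 m² = 320,000 mm², so w ≈ 475.7 mm and w√2 ≈ 672.7 mm → R0 = 476 × 673 mm.
R1: ⌊673/2⌋ × 476 = 336 × 476 mm
R2: ⌊476/2⌋ × 336 = 238 × 336 mm
R3: ⌊336/2⌋ × 238 = 168 × 238 mm
R4: ⌊238/2⌋ × 168 = 119 × 168 mm
R5: ⌊168/2⌋ × 119 = 84 × 119 mm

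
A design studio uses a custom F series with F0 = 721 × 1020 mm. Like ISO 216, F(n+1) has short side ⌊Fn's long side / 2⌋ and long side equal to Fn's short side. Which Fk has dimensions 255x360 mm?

F3

F0: 721 × 1020 mm
F1: 510 × 721 mm
F2: 360 × 510 mm
F3: 255 × 360 mm
F4: 180 × 255 mm
→ matches F3.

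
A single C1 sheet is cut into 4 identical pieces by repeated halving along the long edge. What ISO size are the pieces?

4 = 2^2, so 2 halving steps.
C1 → C2 → … → C3 after 2 steps.

C3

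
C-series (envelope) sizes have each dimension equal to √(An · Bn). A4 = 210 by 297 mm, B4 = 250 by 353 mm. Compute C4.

229 × 324 mm

Short side: √(210 · 250) = √52500 ≈ 229.1 → 229 mm
Long side: √(297 · 353) = √104841 ≈ 323.8 → 324 mm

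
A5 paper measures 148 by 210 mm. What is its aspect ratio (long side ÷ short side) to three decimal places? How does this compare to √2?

1.419

210 / 148 = 1.419
ISO 216 targets √2 ≈ 1.414; the +0.005 deviation is from mm rounding.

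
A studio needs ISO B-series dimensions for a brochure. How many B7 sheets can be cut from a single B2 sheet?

32

B2 = 500 × 707 mm; B7 = 88 × 125 mm.
Each halving step doubles the count; 5 steps from B2 to B7.
2^5 = 32.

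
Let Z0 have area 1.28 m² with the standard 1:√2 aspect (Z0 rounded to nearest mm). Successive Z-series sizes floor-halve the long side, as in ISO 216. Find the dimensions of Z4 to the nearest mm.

237 × 336 mm

Let Z0's short side be w mm. w · w√2 = 1.28 m² = 1,280,000 mm², so w ≈ 951.4 mm and w√2 ≈ 1345.4 mm → Z0 = 951 × 1345 mm.
Z1: ⌊1345/2⌋ × 951 = 672 × 951 mm
Z2: ⌊951/2⌋ × 672 = 475 × 672 mm
Z3: ⌊672/2⌋ × 475 = 336 × 475 mm
Z4: ⌊475/2⌋ × 336 = 237 × 336 mm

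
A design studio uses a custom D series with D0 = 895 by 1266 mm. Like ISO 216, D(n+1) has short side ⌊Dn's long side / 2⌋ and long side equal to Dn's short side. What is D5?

158 × 223 mm

D1 = 633 × 895 mm (from D0 by 1 halving).
D2: ⌊895/2⌋ × 633 = 447 × 633 mm
D3: ⌊633/2⌋ × 447 = 316 × 447 mm
D4: ⌊447/2⌋ × 316 = 223 × 316 mm
D5: ⌊316/2⌋ × 223 = 158 × 223 mm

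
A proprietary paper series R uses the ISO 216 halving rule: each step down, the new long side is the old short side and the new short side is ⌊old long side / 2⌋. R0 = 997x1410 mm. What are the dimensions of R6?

R1: ⌊1410/2⌋ × 997 = 705 × 997 mm
R2: ⌊997/2⌋ × 705 = 498 × 705 mm
R3: ⌊705/2⌋ × 498 = 352 × 498 mm
R4: ⌊498/2⌋ × 352 = 249 × 352 mm
R5: ⌊352/2⌋ × 249 = 176 × 249 mm
R6: ⌊249/2⌋ × 176 = 124 × 176 mm

124 × 176 mm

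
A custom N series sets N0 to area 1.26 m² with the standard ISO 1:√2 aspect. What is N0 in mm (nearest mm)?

Let the short side be w mm. Then w · w√2 = 1.26 m² = 1,260,000 mm².
w² = 1,260,000/√2, so w ≈ 943.9 mm; long side = w√2 ≈ 1334.9 mm.

944 × 1335 mm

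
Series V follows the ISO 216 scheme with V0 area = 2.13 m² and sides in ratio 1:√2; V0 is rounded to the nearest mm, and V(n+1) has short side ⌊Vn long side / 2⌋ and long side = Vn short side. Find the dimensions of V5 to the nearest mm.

Let V0's short side be w mm. w · w√2 = 2.13 m² = 2,130,000 mm², so w ≈ 1227.2 mm and w√2 ≈ 1735.6 mm → V0 = 1227 × 1736 mm.
V1: ⌊1736/2⌋ × 1227 = 868 × 1227 mm
V2: ⌊1227/2⌋ × 868 = 613 × 868 mm
V3: ⌊868/2⌋ × 613 = 434 × 613 mm
V4: ⌊613/2⌋ × 434 = 306 × 434 mm
V5: ⌊434/2⌋ × 306 = 217 × 306 mm

217 × 306 mm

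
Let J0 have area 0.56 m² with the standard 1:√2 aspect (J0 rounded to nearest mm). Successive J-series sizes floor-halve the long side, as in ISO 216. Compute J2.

Let J0's short side be w mm. w · w√2 = 0.56 m² = 560,000 mm², so w ≈ 629.3 mm and w√2 ≈ 889.9 mm → J0 = 629 × 890 mm.
J1: ⌊890/2⌋ × 629 = 445 × 629 mm
J2: ⌊629/2⌋ × 445 = 314 × 445 mm

314 × 445 mm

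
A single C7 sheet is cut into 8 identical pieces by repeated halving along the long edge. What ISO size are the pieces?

8 = 2^3, so 3 halving steps.
C7 → C8 → … → C10 after 3 steps.

C10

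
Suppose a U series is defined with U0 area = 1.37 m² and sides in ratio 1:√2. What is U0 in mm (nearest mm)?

984 × 1392 mm

Let the short side be w mm. Then w · w√2 = 1.37 m² = 1,370,000 mm².
w² = 1,370,000/√2, so w ≈ 984.2 mm; long side = w√2 ≈ 1391.9 mm.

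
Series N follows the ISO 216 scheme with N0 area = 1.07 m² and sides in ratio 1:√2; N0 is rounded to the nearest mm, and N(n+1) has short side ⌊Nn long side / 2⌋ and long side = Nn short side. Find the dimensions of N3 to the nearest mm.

307 × 435 mm

Let N0's short side be w mm. w · w√2 = 1.07 m² = 1,070,000 mm², so w ≈ 869.8 mm and w√2 ≈ 1230.1 mm → N0 = 870 × 1230 mm.
N1: ⌊1230/2⌋ × 870 = 615 × 870 mm
N2: ⌊870/2⌋ × 615 = 435 × 615 mm
N3: ⌊615/2⌋ × 435 = 307 × 435 mm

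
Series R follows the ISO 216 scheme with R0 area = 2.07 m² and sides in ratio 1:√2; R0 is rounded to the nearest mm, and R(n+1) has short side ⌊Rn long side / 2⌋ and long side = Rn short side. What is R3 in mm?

427 × 605 mm

Let R0's short side be w mm. w · w√2 = 2.07 m² = 2,070,000 mm², so w ≈ 1209.8 mm and w√2 ≈ 1711.0 mm → R0 = 1210 × 1711 mm.
R1: ⌊1711/2⌋ × 1210 = 855 × 1210 mm
R2: ⌊1210/2⌋ × 855 = 605 × 855 mm
R3: ⌊855/2⌋ × 605 = 427 × 605 mm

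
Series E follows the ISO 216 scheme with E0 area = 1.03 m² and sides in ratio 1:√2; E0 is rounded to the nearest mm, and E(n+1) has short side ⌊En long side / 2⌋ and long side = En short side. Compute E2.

Let E0's short side be w mm. w · w√2 = 1.03 m² = 1,030,000 mm², so w ≈ 853.4 mm and w√2 ≈ 1206.9 mm → E0 = 853 × 1207 mm.
E1: ⌊1207/2⌋ × 853 = 603 × 853 mm
E2: ⌊853/2⌋ × 603 = 426 × 603 mm

426 × 603 mm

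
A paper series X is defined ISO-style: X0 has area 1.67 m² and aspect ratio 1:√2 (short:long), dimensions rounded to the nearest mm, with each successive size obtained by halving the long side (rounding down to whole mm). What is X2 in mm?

Let X0's short side be w mm. w · w√2 = 1.67 m² = 1,670,000 mm², so w ≈ 1086.7 mm and w√2 ≈ 1536.8 mm → X0 = 1087 × 1537 mm.
X1: ⌊1537/2⌋ × 1087 = 768 × 1087 mm
X2: ⌊1087/2⌋ × 768 = 543 × 768 mm

543 × 768 mm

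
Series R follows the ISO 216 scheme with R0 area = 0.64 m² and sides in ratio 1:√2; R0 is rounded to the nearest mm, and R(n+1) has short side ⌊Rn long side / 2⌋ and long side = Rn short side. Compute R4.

Let R0's short side be w mm. w · w√2 = 0.64 m² = 640,000 mm², so w ≈ 672.7 mm and w√2 ≈ 951.4 mm → R0 = 673 × 951 mm.
R1: ⌊951/2⌋ × 673 = 475 × 673 mm
R2: ⌊673/2⌋ × 475 = 336 × 475 mm
R3: ⌊475/2⌋ × 336 = 237 × 336 mm
R4: ⌊336/2⌋ × 237 = 168 × 237 mm

168 × 237 mm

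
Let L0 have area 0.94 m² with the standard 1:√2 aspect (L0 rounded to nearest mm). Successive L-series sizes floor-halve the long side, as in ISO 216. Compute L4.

203 × 288 mm

Let L0's short side be w mm. w · w√2 = 0.94 m² = 940,000 mm², so w ≈ 815.3 mm and w√2 ≈ 1153.0 mm → L0 = 815 × 1153 mm.
L1: ⌊1153/2⌋ × 815 = 576 × 815 mm
L2: ⌊815/2⌋ × 576 = 407 × 576 mm
L3: ⌊576/2⌋ × 407 = 288 × 407 mm
L4: ⌊407/2⌋ × 288 = 203 × 288 mm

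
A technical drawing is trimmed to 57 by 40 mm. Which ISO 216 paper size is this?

C9 (40 × 57 mm)

Aspect ratio 57/40 ≈ 1.425 — close to the ISO √2 ≈ 1.414.
In the C-series (envelope sizes, between A and B): C9 = 40 × 57 mm.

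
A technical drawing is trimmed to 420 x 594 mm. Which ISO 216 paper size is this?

A2 (420 × 594 mm)

Aspect ratio 594/420 ≈ 1.414 — close to the ISO √2 ≈ 1.414.
In the A-series (A0 area = 1 m²): A2 = 420 × 594 mm.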